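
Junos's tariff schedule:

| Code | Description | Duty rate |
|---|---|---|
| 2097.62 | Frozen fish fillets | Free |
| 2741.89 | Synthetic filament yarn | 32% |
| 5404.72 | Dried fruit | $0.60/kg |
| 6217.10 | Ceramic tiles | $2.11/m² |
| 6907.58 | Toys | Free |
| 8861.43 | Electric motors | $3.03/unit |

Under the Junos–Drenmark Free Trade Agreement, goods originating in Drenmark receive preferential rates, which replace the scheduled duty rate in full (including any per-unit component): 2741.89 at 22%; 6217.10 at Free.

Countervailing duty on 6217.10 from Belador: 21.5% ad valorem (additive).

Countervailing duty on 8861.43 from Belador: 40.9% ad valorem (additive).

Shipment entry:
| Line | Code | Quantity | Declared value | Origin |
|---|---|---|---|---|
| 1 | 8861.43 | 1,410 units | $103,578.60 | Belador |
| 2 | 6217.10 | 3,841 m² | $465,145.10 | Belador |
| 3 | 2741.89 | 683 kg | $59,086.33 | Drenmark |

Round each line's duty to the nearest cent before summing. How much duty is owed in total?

$167,745.65

Line 1 (8861.43, Belador, 1,410 units, $103,578.60):
Base rate for 8861.43 is $3.03/unit.
Additional duty on 8861.43 from Belador: +40.9% ad valorem. Applied ad valorem rate = 40.9%.
Duty = $103,578.60 × 40.9% + 1,410 × $3.03 = $46,635.95.
Line 2 (6217.10, Belador, 3,841 m², $465,145.10):
Base rate for 6217.10 is $2.11/m².
6217.10 has an FTA preferential rate, but origin Belador is not Drenmark; base rate stands.
Additional duty on 6217.10 from Belador: +21.5% ad valorem. Applied ad valorem rate = 21.5%.
Duty = $465,145.10 × 21.5% + 3,841 × $2.11 = $108,110.71.
Line 3 (2741.89, Drenmark, 683 kg, $59,086.33):
Base rate for 2741.89 is 32%.
Origin Drenmark qualifies under the Junos–Drenmark agreement and 2741.89 is covered: preferential rate 22% applies instead.
Duty = $59,086.33 × 22% = $12,998.99.
Total = $46,635.95 + $108,110.71 + $12,998.99 = $167,745.65.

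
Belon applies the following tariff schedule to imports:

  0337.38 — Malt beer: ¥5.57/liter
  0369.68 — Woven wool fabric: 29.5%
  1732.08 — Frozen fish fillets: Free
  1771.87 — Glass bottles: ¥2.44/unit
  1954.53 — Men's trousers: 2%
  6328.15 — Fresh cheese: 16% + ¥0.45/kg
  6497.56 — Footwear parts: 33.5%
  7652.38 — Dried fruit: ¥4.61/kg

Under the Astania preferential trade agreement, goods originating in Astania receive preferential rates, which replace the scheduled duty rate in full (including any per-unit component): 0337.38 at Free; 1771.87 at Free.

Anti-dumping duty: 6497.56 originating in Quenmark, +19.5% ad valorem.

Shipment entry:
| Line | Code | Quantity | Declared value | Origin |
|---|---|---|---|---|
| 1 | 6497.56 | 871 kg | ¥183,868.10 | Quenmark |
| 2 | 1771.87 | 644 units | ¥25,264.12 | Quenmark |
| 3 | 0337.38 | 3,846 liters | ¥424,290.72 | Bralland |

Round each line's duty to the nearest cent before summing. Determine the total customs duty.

Line 1 (6497.56, Quenmark, 871 kg, ¥183,868.10):
Base rate for 6497.56 is 33.5%.
Additional duty on 6497.56 from Quenmark: +19.5%. Applied ad valorem rate: 33.5% + 19.5% = 53%.
Duty = ¥183,868.10 × 53% = ¥97,450.09.
Line 2 (1771.87, Quenmark, 644 units, ¥25,264.12):
Base rate for 1771.87 is ¥2.44/unit.
1771.87 has an FTA preferential rate, but origin Quenmark is not Astania; base rate stands.
Duty = 644 × ¥2.44 = ¥1,571.36.
Line 3 (0337.38, Bralland, 3,846 liters, ¥424,290.72):
Base rate for 0337.38 is ¥5.57/liter.
0337.38 has an FTA preferential rate, but origin Bralland is not Astania; base rate stands.
Duty = 3,846 × ¥5.57 = ¥21,422.22.
Total = ¥97,450.09 + ¥1,571.36 + ¥21,422.22 = ¥120,443.67.

¥120,443.67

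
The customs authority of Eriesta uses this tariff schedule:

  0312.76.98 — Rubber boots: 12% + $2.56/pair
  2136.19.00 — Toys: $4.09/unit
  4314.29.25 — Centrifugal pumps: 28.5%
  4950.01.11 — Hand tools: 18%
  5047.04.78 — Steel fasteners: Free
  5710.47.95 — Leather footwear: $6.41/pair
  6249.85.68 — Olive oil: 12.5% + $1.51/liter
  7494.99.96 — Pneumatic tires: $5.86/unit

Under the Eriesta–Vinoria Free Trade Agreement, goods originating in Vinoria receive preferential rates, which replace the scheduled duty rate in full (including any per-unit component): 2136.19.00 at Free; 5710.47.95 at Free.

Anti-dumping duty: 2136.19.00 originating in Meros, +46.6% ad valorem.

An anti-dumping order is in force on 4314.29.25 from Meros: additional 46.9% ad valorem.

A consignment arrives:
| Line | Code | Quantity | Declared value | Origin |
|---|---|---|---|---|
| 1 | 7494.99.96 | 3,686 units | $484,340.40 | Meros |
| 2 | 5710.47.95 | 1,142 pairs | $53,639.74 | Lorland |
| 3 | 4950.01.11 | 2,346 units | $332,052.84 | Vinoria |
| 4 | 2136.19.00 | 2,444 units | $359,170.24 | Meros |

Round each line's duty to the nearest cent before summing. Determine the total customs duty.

$266,058.98

Line 1 (7494.99.96, Meros, 3,686 units, $484,340.40):
Base rate for 7494.99.96 is $5.86/unit.
Duty = 3,686 × $5.86 = $21,599.96.
Line 2 (5710.47.95, Lorland, 1,142 pairs, $53,639.74):
Base rate for 5710.47.95 is $6.41/pair.
5710.47.95 has an FTA preferential rate, but origin Lorland is not Vinoria; base rate stands.
Duty = 1,142 × $6.41 = $7,320.22.
Line 3 (4950.01.11, Vinoria, 2,346 units, $332,052.84):
Base rate for 4950.01.11 is 18%.
Origin Vinoria is the FTA partner but 4950.01.11 is not on the preference list; base rate stands.
Duty = $332,052.84 × 18% = $59,769.51.
Line 4 (2136.19.00, Meros, 2,444 units, $359,170.24):
Base rate for 2136.19.00 is $4.09/unit.
2136.19.00 has an FTA preferential rate, but origin Meros is not Vinoria; base rate stands.
Additional duty on 2136.19.00 from Meros: +46.6% ad valorem. Applied ad valorem rate = 46.6%.
Duty = $359,170.24 × 46.6% + 2,444 × $4.09 = $177,369.29.
Total = $21,599.96 + $7,320.22 + $59,769.51 + $177,369.29 = $266,058.98.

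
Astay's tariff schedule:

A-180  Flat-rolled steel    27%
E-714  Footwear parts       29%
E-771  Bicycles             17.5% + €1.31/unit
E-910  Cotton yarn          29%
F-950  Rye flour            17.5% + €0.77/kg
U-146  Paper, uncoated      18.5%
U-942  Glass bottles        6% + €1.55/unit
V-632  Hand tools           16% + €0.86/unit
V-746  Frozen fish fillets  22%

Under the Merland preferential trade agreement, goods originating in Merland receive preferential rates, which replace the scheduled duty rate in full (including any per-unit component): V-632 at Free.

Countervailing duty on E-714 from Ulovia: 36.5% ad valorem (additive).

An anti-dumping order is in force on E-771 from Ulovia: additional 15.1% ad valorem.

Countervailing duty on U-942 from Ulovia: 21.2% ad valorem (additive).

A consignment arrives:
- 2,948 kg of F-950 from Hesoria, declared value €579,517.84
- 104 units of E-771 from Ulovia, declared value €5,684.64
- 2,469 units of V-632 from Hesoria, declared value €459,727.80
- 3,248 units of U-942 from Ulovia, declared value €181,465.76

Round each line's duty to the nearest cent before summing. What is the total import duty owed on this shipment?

Line 1 (F-950, Hesoria, 2,948 kg, €579,517.84):
Base rate for F-950 is 17.5% + €0.77/kg.
Duty = €579,517.84 × 17.5% + 2,948 × €0.77 = €103,685.58.
Line 2 (E-771, Ulovia, 104 units, €5,684.64):
Base rate for E-771 is 17.5% + €1.31/unit.
Additional duty on E-771 from Ulovia: +15.1%. Applied ad valorem rate: 17.5% + 15.1% = 32.6%.
Duty = €5,684.64 × 32.6% + 104 × €1.31 = €1,989.43.
Line 3 (V-632, Hesoria, 2,469 units, €459,727.80):
Base rate for V-632 is 16% + €0.86/unit.
V-632 has an FTA preferential rate, but origin Hesoria is not Merland; base rate stands.
Duty = €459,727.80 × 16% + 2,469 × €0.86 = €75,679.79.
Line 4 (U-942, Ulovia, 3,248 units, €181,465.76):
Base rate for U-942 is 6% + €1.55/unit.
Additional duty on U-942 from Ulovia: +21.2%. Applied ad valorem rate: 6% + 21.2% = 27.2%.
Duty = €181,465.76 × 27.2% + 3,248 × €1.55 = €54,393.09.
Total = €103,685.58 + €1,989.43 + €75,679.79 + €54,393.09 = €235,747.89.

€235,747.89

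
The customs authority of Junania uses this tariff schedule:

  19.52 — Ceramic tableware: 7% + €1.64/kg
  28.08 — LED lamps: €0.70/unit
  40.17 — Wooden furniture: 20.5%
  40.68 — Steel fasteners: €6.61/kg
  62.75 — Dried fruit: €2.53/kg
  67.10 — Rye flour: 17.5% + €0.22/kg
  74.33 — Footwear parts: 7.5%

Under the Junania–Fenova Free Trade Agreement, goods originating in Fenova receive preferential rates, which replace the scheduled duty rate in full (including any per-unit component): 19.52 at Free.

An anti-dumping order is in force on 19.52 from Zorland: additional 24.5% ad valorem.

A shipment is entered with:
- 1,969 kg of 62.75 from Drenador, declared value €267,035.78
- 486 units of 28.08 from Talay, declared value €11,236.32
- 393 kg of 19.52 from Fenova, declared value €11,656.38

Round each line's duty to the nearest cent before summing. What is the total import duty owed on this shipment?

Line 1 (62.75, Drenador, 1,969 kg, €267,035.78):
Base rate for 62.75 is €2.53/kg.
Duty = 1,969 × €2.53 = €4,981.57.
Line 2 (28.08, Talay, 486 units, €11,236.32):
Base rate for 28.08 is €0.70/unit.
Duty = 486 × €0.70 = €340.20.
Line 3 (19.52, Fenova, 393 kg, €11,656.38):
Base rate for 19.52 is 7% + €1.64/kg.
Origin Fenova qualifies under the Junania–Fenova agreement and 19.52 is covered: preferential rate Free applies instead.
The additional-duty order on 19.52 targets Zorland, not Fenova; it does not apply.
Duty = €11,656.38 × 0% = €0.00.
Total = €4,981.57 + €340.20 + €0.00 = €5,321.77.

€5,321.77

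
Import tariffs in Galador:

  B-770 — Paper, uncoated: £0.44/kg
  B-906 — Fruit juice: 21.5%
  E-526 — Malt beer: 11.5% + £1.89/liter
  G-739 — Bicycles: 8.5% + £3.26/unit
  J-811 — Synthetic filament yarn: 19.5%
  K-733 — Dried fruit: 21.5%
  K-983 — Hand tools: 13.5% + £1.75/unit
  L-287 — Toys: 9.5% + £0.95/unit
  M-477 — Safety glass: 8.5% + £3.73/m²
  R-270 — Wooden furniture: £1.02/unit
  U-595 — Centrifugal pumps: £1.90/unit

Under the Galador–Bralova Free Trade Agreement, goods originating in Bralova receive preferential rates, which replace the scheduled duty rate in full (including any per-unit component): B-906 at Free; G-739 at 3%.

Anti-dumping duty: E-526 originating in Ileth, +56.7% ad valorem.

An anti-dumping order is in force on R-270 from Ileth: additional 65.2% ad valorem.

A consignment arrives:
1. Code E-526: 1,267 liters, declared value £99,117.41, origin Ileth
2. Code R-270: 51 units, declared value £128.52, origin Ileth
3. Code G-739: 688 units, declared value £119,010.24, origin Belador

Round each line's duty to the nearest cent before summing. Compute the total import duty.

Line 1 (E-526, Ileth, 1,267 liters, £99,117.41):
Base rate for E-526 is 11.5% + £1.89/liter.
Additional duty on E-526 from Ileth: +56.7%. Applied ad valorem rate: 11.5% + 56.7% = 68.2%.
Duty = £99,117.41 × 68.2% + 1,267 × £1.89 = £69,992.70.
Line 2 (R-270, Ileth, 51 units, £128.52):
Base rate for R-270 is £1.02/unit.
Additional duty on R-270 from Ileth: +65.2% ad valorem. Applied ad valorem rate = 65.2%.
Duty = £128.52 × 65.2% + 51 × £1.02 = £135.82.
Line 3 (G-739, Belador, 688 units, £119,010.24):
Base rate for G-739 is 8.5% + £3.26/unit.
G-739 has an FTA preferential rate, but origin Belador is not Bralova; base rate stands.
Duty = £119,010.24 × 8.5% + 688 × £3.26 = £12,358.75.
Total = £69,992.70 + £135.82 + £12,358.75 = £82,487.27.

£82,487.27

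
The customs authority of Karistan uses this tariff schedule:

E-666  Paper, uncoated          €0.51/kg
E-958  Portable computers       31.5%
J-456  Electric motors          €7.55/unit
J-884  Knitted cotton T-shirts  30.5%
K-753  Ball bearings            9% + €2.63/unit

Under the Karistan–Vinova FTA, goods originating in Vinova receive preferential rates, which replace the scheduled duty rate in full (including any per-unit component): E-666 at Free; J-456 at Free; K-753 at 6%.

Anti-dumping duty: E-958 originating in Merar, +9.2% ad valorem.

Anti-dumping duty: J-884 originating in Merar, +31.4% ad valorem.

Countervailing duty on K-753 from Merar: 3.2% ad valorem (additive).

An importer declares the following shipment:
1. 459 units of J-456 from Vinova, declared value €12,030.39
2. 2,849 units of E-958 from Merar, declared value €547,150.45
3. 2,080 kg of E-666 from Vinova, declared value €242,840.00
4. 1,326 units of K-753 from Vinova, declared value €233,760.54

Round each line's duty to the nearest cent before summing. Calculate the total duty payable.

€236,715.86

Line 1 (J-456, Vinova, 459 units, €12,030.39):
Base rate for J-456 is €7.55/unit.
Origin Vinova qualifies under the Karistan–Vinova agreement and J-456 is covered: preferential rate Free applies instead.
Duty = €12,030.39 × 0% = €0.00.
Line 2 (E-958, Merar, 2,849 units, €547,150.45):
Base rate for E-958 is 31.5%.
Additional duty on E-958 from Merar: +9.2%. Applied ad valorem rate: 31.5% + 9.2% = 40.7%.
Duty = €547,150.45 × 40.7% = €222,690.23.
Line 3 (E-666, Vinova, 2,080 kg, €242,840.00):
Base rate for E-666 is €0.51/kg.
Origin Vinova qualifies under the Karistan–Vinova agreement and E-666 is covered: preferential rate Free applies instead.
Duty = €242,840.00 × 0% = €0.00.
Line 4 (K-753, Vinova, 1,326 units, €233,760.54):
Base rate for K-753 is 9% + €2.63/unit.
Origin Vinova qualifies under the Karistan–Vinova agreement and K-753 is covered: preferential rate 6% applies instead.
The additional-duty order on K-753 targets Merar, not Vinova; it does not apply.
Duty = €233,760.54 × 6% = €14,025.63.
Total = €0.00 + €222,690.23 + €0.00 + €14,025.63 = €236,715.86.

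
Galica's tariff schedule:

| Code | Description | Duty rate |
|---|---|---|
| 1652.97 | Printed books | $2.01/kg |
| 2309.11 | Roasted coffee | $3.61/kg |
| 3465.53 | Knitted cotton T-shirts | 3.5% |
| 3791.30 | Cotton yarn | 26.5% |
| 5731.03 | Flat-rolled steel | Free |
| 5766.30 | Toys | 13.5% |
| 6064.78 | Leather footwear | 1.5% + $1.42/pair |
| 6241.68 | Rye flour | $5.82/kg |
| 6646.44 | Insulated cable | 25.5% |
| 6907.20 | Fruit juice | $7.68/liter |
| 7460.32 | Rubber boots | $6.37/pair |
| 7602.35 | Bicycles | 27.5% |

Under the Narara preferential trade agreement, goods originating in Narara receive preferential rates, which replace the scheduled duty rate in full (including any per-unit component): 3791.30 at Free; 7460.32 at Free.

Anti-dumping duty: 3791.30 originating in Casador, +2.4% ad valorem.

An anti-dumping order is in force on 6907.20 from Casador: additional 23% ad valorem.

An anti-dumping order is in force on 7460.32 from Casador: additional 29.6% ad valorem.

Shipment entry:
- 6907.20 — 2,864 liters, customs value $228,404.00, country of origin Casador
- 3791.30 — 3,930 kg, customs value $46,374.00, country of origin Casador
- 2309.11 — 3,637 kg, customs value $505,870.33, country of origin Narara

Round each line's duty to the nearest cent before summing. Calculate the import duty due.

Line 1 (6907.20, Casador, 2,864 liters, $228,404.00):
Base rate for 6907.20 is $7.68/liter.
Additional duty on 6907.20 from Casador: +23% ad valorem. Applied ad valorem rate = 23%.
Duty = $228,404.00 × 23% + 2,864 × $7.68 = $74,528.44.
Line 2 (3791.30, Casador, 3,930 kg, $46,374.00):
Base rate for 3791.30 is 26.5%.
3791.30 has an FTA preferential rate, but origin Casador is not Narara; base rate stands.
Additional duty on 3791.30 from Casador: +2.4%. Applied ad valorem rate: 26.5% + 2.4% = 28.9%.
Duty = $46,374.00 × 28.9% = $13,402.09.
Line 3 (2309.11, Narara, 3,637 kg, $505,870.33):
Base rate for 2309.11 is $3.61/kg.
Origin Narara is the FTA partner but 2309.11 is not on the preference list; base rate stands.
Duty = 3,637 × $3.61 = $13,129.57.
Total = $74,528.44 + $13,402.09 + $13,129.57 = $101,060.10.

$101,060.10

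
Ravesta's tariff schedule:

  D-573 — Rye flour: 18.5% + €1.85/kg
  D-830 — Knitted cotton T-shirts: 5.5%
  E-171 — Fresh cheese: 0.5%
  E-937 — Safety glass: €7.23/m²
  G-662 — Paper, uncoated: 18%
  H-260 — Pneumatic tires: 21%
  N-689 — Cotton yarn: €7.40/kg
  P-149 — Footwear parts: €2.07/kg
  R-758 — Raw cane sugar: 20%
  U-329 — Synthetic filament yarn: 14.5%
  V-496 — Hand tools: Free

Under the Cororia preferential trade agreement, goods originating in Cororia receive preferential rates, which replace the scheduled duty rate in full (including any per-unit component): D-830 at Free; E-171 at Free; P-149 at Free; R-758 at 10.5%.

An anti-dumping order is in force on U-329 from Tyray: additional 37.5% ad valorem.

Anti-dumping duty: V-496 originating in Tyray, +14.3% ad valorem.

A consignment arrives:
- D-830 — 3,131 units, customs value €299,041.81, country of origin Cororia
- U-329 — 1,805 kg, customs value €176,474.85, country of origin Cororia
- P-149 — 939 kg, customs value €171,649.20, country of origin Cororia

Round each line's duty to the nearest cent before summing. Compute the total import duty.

€25,588.85

Line 1 (D-830, Cororia, 3,131 units, €299,041.81):
Base rate for D-830 is 5.5%.
Origin Cororia qualifies under the Ravesta–Cororia agreement and D-830 is covered: preferential rate Free applies instead.
Duty = €299,041.81 × 0% = €0.00.
Line 2 (U-329, Cororia, 1,805 kg, €176,474.85):
Base rate for U-329 is 14.5%.
Origin Cororia is the FTA partner but U-329 is not on the preference list; base rate stands.
The additional-duty order on U-329 targets Tyray, not Cororia; it does not apply.
Duty = €176,474.85 × 14.5% = €25,588.85.
Line 3 (P-149, Cororia, 939 kg, €171,649.20):
Base rate for P-149 is €2.07/kg.
Origin Cororia qualifies under the Ravesta–Cororia agreement and P-149 is covered: preferential rate Free applies instead.
Duty = €171,649.20 × 0% = €0.00.
Total = €0.00 + €25,588.85 + €0.00 = €25,588.85.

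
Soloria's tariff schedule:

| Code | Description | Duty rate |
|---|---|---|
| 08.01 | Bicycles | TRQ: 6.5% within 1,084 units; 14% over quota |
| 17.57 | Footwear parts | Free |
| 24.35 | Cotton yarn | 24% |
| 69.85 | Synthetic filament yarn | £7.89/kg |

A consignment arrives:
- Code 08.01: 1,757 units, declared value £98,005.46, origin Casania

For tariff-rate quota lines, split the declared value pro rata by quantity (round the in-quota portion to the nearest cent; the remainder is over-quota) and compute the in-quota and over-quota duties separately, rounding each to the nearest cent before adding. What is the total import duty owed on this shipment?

£9,185.85

Line 1 (08.01, Casania, 1,757 units, £98,005.46):
Code 08.01 is under a tariff-rate quota (threshold 1,084 units). In-quota: 1,084 units at 6.5%; over-quota: 673 units at 14%.
Pro-rata value split: in-quota = £98,005.46 × 1,084/1,757 = £60,465.52; over-quota = £98,005.46 − £60,465.52 = £37,539.94.
In-quota duty = £60,465.52 × 6.5% = £3,930.26. Over-quota duty = £37,539.94 × 14% = £5,255.59.
Line duty = £3,930.26 + £5,255.59 = £9,185.85.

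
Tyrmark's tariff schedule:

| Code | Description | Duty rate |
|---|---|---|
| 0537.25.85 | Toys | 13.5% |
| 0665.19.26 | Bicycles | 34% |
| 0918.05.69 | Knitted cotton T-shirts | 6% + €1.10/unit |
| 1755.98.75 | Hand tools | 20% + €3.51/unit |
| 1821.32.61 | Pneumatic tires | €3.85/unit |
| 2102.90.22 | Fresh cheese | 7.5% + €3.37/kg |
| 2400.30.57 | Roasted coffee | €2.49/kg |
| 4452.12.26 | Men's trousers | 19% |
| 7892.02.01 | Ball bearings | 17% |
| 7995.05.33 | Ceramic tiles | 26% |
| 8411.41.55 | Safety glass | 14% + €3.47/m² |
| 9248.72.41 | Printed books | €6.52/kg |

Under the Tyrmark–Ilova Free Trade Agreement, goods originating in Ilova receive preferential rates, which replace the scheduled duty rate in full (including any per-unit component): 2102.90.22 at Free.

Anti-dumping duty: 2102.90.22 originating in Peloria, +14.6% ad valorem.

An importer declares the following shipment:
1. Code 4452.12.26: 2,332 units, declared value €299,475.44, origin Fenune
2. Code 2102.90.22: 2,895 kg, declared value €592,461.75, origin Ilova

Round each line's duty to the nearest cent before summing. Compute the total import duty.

€56,900.33

Line 1 (4452.12.26, Fenune, 2,332 units, €299,475.44):
Base rate for 4452.12.26 is 19%.
Duty = €299,475.44 × 19% = €56,900.33.
Line 2 (2102.90.22, Ilova, 2,895 kg, €592,461.75):
Base rate for 2102.90.22 is 7.5% + €3.37/kg.
Origin Ilova qualifies under the Tyrmark–Ilova agreement and 2102.90.22 is covered: preferential rate Free applies instead.
The additional-duty order on 2102.90.22 targets Peloria, not Ilova; it does not apply.
Duty = €592,461.75 × 0% = €0.00.
Total = €56,900.33 + €0.00 = €56,900.33.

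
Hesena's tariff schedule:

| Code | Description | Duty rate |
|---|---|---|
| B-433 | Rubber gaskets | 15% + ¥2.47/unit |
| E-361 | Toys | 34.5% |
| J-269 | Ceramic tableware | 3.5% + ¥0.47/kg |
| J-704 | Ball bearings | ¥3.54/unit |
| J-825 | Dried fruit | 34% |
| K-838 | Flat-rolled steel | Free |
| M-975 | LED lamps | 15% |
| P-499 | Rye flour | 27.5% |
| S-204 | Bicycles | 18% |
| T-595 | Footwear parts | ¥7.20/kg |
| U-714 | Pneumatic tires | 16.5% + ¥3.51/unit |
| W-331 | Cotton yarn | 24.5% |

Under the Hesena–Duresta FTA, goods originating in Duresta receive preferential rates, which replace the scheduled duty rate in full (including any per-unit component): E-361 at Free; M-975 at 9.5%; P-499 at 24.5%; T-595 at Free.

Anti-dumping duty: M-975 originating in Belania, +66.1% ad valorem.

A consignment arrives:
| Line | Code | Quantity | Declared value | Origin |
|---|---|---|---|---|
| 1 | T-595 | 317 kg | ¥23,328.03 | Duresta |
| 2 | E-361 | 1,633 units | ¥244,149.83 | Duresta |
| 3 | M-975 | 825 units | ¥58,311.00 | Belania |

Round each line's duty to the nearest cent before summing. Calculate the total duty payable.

¥47,290.22

Line 1 (T-595, Duresta, 317 kg, ¥23,328.03):
Base rate for T-595 is ¥7.20/kg.
Origin Duresta qualifies under the Hesena–Duresta agreement and T-595 is covered: preferential rate Free applies instead.
Duty = ¥23,328.03 × 0% = ¥0.00.
Line 2 (E-361, Duresta, 1,633 units, ¥244,149.83):
Base rate for E-361 is 34.5%.
Origin Duresta qualifies under the Hesena–Duresta agreement and E-361 is covered: preferential rate Free applies instead.
Duty = ¥244,149.83 × 0% = ¥0.00.
Line 3 (M-975, Belania, 825 units, ¥58,311.00):
Base rate for M-975 is 15%.
M-975 has an FTA preferential rate, but origin Belania is not Duresta; base rate stands.
Additional duty on M-975 from Belania: +66.1%. Applied ad valorem rate: 15% + 66.1% = 81.1%.
Duty = ¥58,311.00 × 81.1% = ¥47,290.22.
Total = ¥0.00 + ¥0.00 + ¥47,290.22 = ¥47,290.22.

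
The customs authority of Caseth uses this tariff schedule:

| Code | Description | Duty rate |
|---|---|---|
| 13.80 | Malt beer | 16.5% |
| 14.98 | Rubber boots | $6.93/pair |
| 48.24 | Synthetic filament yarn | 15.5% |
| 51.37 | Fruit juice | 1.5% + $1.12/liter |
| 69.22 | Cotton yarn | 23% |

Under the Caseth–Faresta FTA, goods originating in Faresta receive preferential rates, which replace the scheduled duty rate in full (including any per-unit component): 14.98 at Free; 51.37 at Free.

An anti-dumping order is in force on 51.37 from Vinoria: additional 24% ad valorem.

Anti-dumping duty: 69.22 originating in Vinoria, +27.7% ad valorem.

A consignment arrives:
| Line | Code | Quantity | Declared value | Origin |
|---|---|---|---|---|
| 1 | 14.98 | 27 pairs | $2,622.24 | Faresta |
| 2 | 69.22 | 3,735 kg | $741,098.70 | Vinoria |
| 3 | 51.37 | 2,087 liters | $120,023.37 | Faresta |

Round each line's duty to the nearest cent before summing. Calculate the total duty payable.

$375,737.04

Line 1 (14.98, Faresta, 27 pairs, $2,622.24):
Base rate for 14.98 is $6.93/pair.
Origin Faresta qualifies under the Caseth–Faresta agreement and 14.98 is covered: preferential rate Free applies instead.
Duty = $2,622.24 × 0% = $0.00.
Line 2 (69.22, Vinoria, 3,735 kg, $741,098.70):
Base rate for 69.22 is 23%.
Additional duty on 69.22 from Vinoria: +27.7%. Applied ad valorem rate: 23% + 27.7% = 50.7%.
Duty = $741,098.70 × 50.7% = $375,737.04.
Line 3 (51.37, Faresta, 2,087 liters, $120,023.37):
Base rate for 51.37 is 1.5% + $1.12/liter.
Origin Faresta qualifies under the Caseth–Faresta agreement and 51.37 is covered: preferential rate Free applies instead.
The additional-duty order on 51.37 targets Vinoria, not Faresta; it does not apply.
Duty = $120,023.37 × 0% = $0.00.
Total = $0.00 + $375,737.04 + $0.00 = $375,737.04.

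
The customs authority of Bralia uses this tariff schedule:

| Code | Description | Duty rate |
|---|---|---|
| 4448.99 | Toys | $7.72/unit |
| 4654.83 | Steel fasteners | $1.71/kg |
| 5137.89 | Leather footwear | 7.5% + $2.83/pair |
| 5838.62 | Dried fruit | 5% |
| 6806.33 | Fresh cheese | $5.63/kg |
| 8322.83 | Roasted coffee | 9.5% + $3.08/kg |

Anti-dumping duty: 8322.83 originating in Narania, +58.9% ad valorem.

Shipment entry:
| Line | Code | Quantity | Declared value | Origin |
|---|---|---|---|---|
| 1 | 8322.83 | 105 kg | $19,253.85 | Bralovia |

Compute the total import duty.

$2,152.52

Line 1 (8322.83, Bralovia, 105 kg, $19,253.85):
Base rate for 8322.83 is 9.5% + $3.08/kg.
The additional-duty order on 8322.83 targets Narania, not Bralovia; it does not apply.
Duty = $19,253.85 × 9.5% + 105 × $3.08 = $2,152.52.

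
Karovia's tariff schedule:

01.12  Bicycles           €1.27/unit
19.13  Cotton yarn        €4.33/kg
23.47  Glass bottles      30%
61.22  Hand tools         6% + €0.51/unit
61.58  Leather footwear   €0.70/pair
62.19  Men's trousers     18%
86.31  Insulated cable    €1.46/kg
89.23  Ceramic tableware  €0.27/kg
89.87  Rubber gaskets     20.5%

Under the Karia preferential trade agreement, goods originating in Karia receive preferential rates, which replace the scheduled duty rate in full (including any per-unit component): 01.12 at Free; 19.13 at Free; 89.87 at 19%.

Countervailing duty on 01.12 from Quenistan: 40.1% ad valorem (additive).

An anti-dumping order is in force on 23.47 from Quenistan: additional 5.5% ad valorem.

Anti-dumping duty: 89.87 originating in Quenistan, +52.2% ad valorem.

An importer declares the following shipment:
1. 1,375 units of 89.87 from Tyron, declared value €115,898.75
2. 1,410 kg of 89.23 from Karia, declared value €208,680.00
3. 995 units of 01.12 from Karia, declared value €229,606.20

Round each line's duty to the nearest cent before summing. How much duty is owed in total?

Line 1 (89.87, Tyron, 1,375 units, €115,898.75):
Base rate for 89.87 is 20.5%.
89.87 has an FTA preferential rate, but origin Tyron is not Karia; base rate stands.
The additional-duty order on 89.87 targets Quenistan, not Tyron; it does not apply.
Duty = €115,898.75 × 20.5% = €23,759.24.
Line 2 (89.23, Karia, 1,410 kg, €208,680.00):
Base rate for 89.23 is €0.27/kg.
Origin Karia is the FTA partner but 89.23 is not on the preference list; base rate stands.
Duty = 1,410 × €0.27 = €380.70.
Line 3 (01.12, Karia, 995 units, €229,606.20):
Base rate for 01.12 is €1.27/unit.
Origin Karia qualifies under the Karovia–Karia agreement and 01.12 is covered: preferential rate Free applies instead.
The additional-duty order on 01.12 targets Quenistan, not Karia; it does not apply.
Duty = €229,606.20 × 0% = €0.00.
Total = €23,759.24 + €380.70 + €0.00 = €24,139.94.

€24,139.94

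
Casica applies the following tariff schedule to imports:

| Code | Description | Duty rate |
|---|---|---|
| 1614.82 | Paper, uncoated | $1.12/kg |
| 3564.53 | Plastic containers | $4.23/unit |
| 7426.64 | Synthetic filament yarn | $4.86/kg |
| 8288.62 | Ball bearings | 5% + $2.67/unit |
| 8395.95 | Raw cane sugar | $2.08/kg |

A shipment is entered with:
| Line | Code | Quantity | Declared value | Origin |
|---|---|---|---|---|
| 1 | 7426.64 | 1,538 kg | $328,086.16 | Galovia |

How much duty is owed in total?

Line 1 (7426.64, Galovia, 1,538 kg, $328,086.16):
Base rate for 7426.64 is $4.86/kg.
Duty = 1,538 × $4.86 = $7,474.68.

$7,474.68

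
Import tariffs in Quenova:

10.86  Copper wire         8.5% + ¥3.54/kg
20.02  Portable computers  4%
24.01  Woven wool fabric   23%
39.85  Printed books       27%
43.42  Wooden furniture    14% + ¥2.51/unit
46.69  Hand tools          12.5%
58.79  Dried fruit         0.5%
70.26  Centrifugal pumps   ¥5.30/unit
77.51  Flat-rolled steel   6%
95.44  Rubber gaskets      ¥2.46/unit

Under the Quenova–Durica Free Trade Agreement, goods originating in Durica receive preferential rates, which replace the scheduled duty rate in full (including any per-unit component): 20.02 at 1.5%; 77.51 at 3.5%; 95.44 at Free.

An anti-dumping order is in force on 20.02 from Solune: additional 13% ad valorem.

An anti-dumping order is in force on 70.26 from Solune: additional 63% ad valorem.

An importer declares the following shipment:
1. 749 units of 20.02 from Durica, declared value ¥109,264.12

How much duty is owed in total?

¥1,638.96

Line 1 (20.02, Durica, 749 units, ¥109,264.12):
Base rate for 20.02 is 4%.
Origin Durica qualifies under the Quenova–Durica agreement and 20.02 is covered: preferential rate 1.5% applies instead.
The additional-duty order on 20.02 targets Solune, not Durica; it does not apply.
Duty = ¥109,264.12 × 1.5% = ¥1,638.96.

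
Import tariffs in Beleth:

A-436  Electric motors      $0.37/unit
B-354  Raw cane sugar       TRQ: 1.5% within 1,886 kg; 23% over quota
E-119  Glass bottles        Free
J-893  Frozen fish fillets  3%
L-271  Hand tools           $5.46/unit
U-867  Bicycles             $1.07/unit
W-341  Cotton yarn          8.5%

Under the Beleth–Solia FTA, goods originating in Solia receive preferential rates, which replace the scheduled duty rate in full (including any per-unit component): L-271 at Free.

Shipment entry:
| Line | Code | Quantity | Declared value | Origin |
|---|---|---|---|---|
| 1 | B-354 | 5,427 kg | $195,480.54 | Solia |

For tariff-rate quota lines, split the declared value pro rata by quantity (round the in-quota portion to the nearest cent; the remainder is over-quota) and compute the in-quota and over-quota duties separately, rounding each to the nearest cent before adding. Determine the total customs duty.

$30,354.78

Line 1 (B-354, Solia, 5,427 kg, $195,480.54):
Code B-354 is under a tariff-rate quota (threshold 1,886 kg). In-quota: 1,886 kg at 1.5%; over-quota: 3,541 kg at 23%.
Pro-rata value split: in-quota = $195,480.54 × 1,886/5,427 = $67,933.72; over-quota = $195,480.54 − $67,933.72 = $127,546.82.
In-quota duty = $67,933.72 × 1.5% = $1,019.01. Over-quota duty = $127,546.82 × 23% = $29,335.77.
Line duty = $1,019.01 + $29,335.77 = $30,354.78.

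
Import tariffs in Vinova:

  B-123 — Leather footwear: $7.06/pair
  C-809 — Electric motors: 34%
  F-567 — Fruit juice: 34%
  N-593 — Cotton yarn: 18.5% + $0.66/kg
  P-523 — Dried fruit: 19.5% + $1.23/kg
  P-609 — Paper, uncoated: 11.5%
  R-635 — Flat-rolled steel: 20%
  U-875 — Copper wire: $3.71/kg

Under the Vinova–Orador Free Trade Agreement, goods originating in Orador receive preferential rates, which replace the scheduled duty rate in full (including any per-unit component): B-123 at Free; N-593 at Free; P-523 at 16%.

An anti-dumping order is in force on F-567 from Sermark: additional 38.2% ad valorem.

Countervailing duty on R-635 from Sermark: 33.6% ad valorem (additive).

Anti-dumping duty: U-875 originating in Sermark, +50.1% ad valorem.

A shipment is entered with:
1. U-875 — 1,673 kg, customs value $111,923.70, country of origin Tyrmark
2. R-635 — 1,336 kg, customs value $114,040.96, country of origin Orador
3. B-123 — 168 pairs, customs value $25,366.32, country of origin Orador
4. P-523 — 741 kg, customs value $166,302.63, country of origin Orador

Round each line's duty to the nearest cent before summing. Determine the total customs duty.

$55,623.44

Line 1 (U-875, Tyrmark, 1,673 kg, $111,923.70):
Base rate for U-875 is $3.71/kg.
The additional-duty order on U-875 targets Sermark, not Tyrmark; it does not apply.
Duty = 1,673 × $3.71 = $6,206.83.
Line 2 (R-635, Orador, 1,336 kg, $114,040.96):
Base rate for R-635 is 20%.
Origin Orador is the FTA partner but R-635 is not on the preference list; base rate stands.
The additional-duty order on R-635 targets Sermark, not Orador; it does not apply.
Duty = $114,040.96 × 20% = $22,808.19.
Line 3 (B-123, Orador, 168 pairs, $25,366.32):
Base rate for B-123 is $7.06/pair.
Origin Orador qualifies under the Vinova–Orador agreement and B-123 is covered: preferential rate Free applies instead.
Duty = $25,366.32 × 0% = $0.00.
Line 4 (P-523, Orador, 741 kg, $166,302.63):
Base rate for P-523 is 19.5% + $1.23/kg.
Origin Orador qualifies under the Vinova–Orador agreement and P-523 is covered: preferential rate 16% applies instead.
Duty = $166,302.63 × 16% = $26,608.42.
Total = $6,206.83 + $22,808.19 + $0.00 + $26,608.42 = $55,623.44.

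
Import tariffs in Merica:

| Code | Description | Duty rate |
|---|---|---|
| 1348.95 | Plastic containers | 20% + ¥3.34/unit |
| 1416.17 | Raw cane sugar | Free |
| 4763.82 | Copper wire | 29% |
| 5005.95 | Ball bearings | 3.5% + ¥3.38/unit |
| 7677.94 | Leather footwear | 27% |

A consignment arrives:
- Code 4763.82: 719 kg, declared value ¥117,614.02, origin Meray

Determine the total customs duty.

Line 1 (4763.82, Meray, 719 kg, ¥117,614.02):
Base rate for 4763.82 is 29%.
Duty = ¥117,614.02 × 29% = ¥34,108.07.

¥34,108.07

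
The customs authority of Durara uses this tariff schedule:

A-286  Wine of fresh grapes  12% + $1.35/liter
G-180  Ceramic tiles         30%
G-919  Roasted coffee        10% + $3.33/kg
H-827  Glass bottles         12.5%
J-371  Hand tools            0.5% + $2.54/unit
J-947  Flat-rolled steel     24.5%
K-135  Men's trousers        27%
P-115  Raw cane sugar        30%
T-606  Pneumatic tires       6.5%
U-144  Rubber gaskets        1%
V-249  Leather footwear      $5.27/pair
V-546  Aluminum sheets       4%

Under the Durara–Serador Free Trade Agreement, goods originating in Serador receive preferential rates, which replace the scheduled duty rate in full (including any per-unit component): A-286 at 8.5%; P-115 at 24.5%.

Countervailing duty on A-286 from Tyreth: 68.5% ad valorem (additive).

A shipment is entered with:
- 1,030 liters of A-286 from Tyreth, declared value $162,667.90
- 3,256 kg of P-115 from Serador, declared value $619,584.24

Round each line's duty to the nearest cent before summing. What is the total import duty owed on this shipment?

$284,136.30

Line 1 (A-286, Tyreth, 1,030 liters, $162,667.90):
Base rate for A-286 is 12% + $1.35/liter.
A-286 has an FTA preferential rate, but origin Tyreth is not Serador; base rate stands.
Additional duty on A-286 from Tyreth: +68.5%. Applied ad valorem rate: 12% + 68.5% = 80.5%.
Duty = $162,667.90 × 80.5% + 1,030 × $1.35 = $132,338.16.
Line 2 (P-115, Serador, 3,256 kg, $619,584.24):
Base rate for P-115 is 30%.
Origin Serador qualifies under the Durara–Serador agreement and P-115 is covered: preferential rate 24.5% applies instead.
Duty = $619,584.24 × 24.5% = $151,798.14.
Total = $132,338.16 + $151,798.14 = $284,136.30.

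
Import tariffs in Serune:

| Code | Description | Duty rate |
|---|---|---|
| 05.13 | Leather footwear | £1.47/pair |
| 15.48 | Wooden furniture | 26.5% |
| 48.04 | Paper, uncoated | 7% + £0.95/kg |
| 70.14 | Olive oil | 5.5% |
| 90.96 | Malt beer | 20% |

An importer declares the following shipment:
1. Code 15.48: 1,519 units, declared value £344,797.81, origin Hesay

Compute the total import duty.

Line 1 (15.48, Hesay, 1,519 units, £344,797.81):
Base rate for 15.48 is 26.5%.
Duty = £344,797.81 × 26.5% = £91,371.42.

£91,371.42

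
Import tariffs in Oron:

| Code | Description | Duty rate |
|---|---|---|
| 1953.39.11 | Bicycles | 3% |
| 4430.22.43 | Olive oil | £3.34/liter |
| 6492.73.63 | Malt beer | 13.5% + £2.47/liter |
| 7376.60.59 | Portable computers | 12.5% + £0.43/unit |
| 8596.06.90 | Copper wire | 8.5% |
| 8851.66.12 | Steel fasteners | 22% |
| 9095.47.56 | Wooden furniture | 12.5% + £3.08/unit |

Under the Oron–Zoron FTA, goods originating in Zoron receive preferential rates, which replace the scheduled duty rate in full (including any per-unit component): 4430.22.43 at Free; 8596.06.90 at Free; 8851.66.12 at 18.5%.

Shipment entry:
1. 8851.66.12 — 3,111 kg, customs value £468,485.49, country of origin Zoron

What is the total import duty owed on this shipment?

Line 1 (8851.66.12, Zoron, 3,111 kg, £468,485.49):
Base rate for 8851.66.12 is 22%.
Origin Zoron qualifies under the Oron–Zoron agreement and 8851.66.12 is covered: preferential rate 18.5% applies instead.
Duty = £468,485.49 × 18.5% = £86,669.82.

£86,669.82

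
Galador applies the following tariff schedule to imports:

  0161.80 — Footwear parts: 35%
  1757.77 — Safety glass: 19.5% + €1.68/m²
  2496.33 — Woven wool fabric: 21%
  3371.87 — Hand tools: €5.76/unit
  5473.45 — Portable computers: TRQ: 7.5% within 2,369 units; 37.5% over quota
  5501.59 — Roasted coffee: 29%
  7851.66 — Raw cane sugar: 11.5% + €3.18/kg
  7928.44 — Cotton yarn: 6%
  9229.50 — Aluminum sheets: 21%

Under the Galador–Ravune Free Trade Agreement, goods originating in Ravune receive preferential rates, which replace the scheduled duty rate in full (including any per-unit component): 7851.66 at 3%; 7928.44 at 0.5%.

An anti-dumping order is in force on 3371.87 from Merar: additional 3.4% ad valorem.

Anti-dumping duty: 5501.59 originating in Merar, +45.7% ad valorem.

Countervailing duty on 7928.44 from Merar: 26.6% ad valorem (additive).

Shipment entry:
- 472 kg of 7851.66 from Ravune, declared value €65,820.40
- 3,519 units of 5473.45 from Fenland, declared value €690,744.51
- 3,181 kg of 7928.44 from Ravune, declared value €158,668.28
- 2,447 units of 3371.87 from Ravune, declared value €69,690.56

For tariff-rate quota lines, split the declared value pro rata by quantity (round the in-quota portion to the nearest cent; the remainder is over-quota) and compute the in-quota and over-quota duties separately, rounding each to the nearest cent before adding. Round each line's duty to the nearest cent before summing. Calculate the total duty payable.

€136,388.56

Line 1 (7851.66, Ravune, 472 kg, €65,820.40):
Base rate for 7851.66 is 11.5% + €3.18/kg.
Origin Ravune qualifies under the Galador–Ravune agreement and 7851.66 is covered: preferential rate 3% applies instead.
Duty = €65,820.40 × 3% = €1,974.61.
Line 2 (5473.45, Fenland, 3,519 units, €690,744.51):
Code 5473.45 is under a tariff-rate quota (threshold 2,369 units). In-quota: 2,369 units at 7.5%; over-quota: 1,150 units at 37.5%.
Pro-rata value split: in-quota = €690,744.51 × 2,369/3,519 = €465,011.01; over-quota = €690,744.51 − €465,011.01 = €225,733.50.
In-quota duty = €465,011.01 × 7.5% = €34,875.83. Over-quota duty = €225,733.50 × 37.5% = €84,650.06.
Line duty = €34,875.83 + €84,650.06 = €119,525.89.
Line 3 (7928.44, Ravune, 3,181 kg, €158,668.28):
Base rate for 7928.44 is 6%.
Origin Ravune qualifies under the Galador–Ravune agreement and 7928.44 is covered: preferential rate 0.5% applies instead.
The additional-duty order on 7928.44 targets Merar, not Ravune; it does not apply.
Duty = €158,668.28 × 0.5% = €793.34.
Line 4 (3371.87, Ravune, 2,447 units, €69,690.56):
Base rate for 3371.87 is €5.76/unit.
Origin Ravune is the FTA partner but 3371.87 is not on the preference list; base rate stands.
The additional-duty order on 3371.87 targets Merar, not Ravune; it does not apply.
Duty = 2,447 × €5.76 = €14,094.72.
Total = €1,974.61 + €119,525.89 + €793.34 + €14,094.72 = €136,388.56.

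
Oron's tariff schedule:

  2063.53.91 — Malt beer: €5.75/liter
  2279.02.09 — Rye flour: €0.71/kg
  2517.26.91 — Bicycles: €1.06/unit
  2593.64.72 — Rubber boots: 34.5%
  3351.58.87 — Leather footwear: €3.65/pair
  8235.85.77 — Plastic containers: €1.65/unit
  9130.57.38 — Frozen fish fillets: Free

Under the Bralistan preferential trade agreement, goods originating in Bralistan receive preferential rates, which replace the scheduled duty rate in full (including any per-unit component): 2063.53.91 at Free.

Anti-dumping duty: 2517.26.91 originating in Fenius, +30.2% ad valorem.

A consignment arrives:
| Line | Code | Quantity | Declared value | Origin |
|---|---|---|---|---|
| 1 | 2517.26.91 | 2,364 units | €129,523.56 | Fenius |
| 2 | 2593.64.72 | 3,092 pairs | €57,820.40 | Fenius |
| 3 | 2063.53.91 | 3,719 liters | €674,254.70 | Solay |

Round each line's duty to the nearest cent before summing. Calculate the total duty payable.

Line 1 (2517.26.91, Fenius, 2,364 units, €129,523.56):
Base rate for 2517.26.91 is €1.06/unit.
Additional duty on 2517.26.91 from Fenius: +30.2% ad valorem. Applied ad valorem rate = 30.2%.
Duty = €129,523.56 × 30.2% + 2,364 × €1.06 = €41,621.96.
Line 2 (2593.64.72, Fenius, 3,092 pairs, €57,820.40):
Base rate for 2593.64.72 is 34.5%.
Duty = €57,820.40 × 34.5% = €19,948.04.
Line 3 (2063.53.91, Solay, 3,719 liters, €674,254.70):
Base rate for 2063.53.91 is €5.75/liter.
2063.53.91 has an FTA preferential rate, but origin Solay is not Bralistan; base rate stands.
Duty = 3,719 × €5.75 = €21,384.25.
Total = €41,621.96 + €19,948.04 + €21,384.25 = €82,954.25.

€82,954.25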